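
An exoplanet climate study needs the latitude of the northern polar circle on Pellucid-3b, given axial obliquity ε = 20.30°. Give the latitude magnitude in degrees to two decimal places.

The polar circle is the lowest latitude that experiences at least one full rotation of continuous daylight at the northern-summer solstice; it lies at |φ| = 90° − ε = 90° − 20.30° = 69.70°.

69.70°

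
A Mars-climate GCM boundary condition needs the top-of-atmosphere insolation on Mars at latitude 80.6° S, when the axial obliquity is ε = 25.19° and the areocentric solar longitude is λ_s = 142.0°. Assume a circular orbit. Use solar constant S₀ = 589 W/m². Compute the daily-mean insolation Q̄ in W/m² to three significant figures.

sin δ = sin 25.19° × sin 142.0° = 0.26204, so δ = +15.191°.
cos H₀ = −tan(-80.6°) tan(+15.191°) = 1.6402 ≥ 1 ⇒ polar night, H₀ = 0 and Q̄ = 0.

Q̄ ≈ 0.00 W/m²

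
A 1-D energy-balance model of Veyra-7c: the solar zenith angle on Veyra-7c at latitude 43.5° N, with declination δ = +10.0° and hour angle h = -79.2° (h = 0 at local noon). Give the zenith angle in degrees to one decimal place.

θ_z = 75.3°

cos θ_z = sin φ sin δ + cos φ cos δ cos h = 0.119532 + 0.133857 = 0.253389.
θ_z = arccos(0.253389) = 75.3°.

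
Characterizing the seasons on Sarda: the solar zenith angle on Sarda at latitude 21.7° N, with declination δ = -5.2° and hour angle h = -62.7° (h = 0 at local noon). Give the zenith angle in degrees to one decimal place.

cos θ_z = sin ϕ sin δ + cos ϕ cos δ cos h = -0.033511 + 0.424392 = 0.390881.
θ_z = arccos(0.390881) = 67.0°.

θ_z = 67.0°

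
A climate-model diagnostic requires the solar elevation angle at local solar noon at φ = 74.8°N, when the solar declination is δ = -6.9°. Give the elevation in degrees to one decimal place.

8.3°

At local noon the hour angle is zero, so the zenith angle equals |φ − δ| = |+74.8° − (-6.900°)| = 81.700°.
Elevation = 90° − 81.700° = 8.3°.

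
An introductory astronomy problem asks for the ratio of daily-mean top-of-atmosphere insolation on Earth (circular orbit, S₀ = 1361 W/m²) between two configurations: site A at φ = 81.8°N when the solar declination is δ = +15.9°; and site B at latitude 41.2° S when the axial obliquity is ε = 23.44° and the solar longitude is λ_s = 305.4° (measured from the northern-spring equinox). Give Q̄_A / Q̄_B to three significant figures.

Q̄_A / Q̄_B ≈ 0.789

— Configuration A (φ=+81.8°):
cos H₀ = −tan(+81.8°) tan(+15.900°) = -1.9768 ≤ −1 ⇒ polar day, H₀ = π.
Bracket: H₀ sin φ sin δ + cos φ cos δ sin H₀ = 3.1416×0.98978×0.27396 + 0.14263×0.96174×0.00000 = 0.851877 + 0.000000 = 0.851877.
Q̄ = (S₀/π) × [bracket] = (1361/π) × 0.851877 = 369.05 W/m².
— Configuration B (φ=-41.2°):
Solar declination: sin δ = sin ε · sin λ_s = sin 23.44° × sin 305.4° = -0.32425, so δ = -18.920°.
cos H₀ = −tan(-41.2°) tan(-18.920°) = -0.3001, H₀ = 1.8756 rad.
Bracket: H₀ sin φ sin δ + cos φ cos δ sin H₀ = 1.8756×-0.65869×-0.32425 + 0.75241×0.94597×0.95392 = 0.400591 + 0.678960 = 1.079551.
Q̄ = (S₀/π) × [bracket] = (1361/π) × 1.079551 = 467.68 W/m².
Ratio Q̄_A / Q̄_B = 369.05 / 467.68 = 0.7891.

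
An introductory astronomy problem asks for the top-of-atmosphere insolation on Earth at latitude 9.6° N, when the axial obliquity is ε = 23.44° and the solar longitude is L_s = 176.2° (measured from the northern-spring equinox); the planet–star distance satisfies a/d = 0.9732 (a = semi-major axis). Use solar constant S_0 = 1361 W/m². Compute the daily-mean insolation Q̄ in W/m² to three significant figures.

Solar declination: sin δ = sin ε · sin L_s = sin 23.44° × sin 176.2° = 0.02636, so δ = +1.511°.
cos h₀ = −tan(+9.6°) tan(+1.511°) = -0.0045, h₀ = 1.5753 rad.
Bracket: h₀ sin ϕ sin δ + cos ϕ cos δ sin h₀ = 1.5753×0.16677×0.02636 + 0.98600×0.99965×0.99999 = 0.006925 + 0.985645 = 0.992570.
Inverse-square distance factor (a/d)² = 0.9732² = 0.947118.
Q̄ = (S_0/π) × 0.947118 × [bracket] = (1361/π) × 0.947118 × 0.992570 = 407.3 W/m².

Q̄ ≈ 407 W/m²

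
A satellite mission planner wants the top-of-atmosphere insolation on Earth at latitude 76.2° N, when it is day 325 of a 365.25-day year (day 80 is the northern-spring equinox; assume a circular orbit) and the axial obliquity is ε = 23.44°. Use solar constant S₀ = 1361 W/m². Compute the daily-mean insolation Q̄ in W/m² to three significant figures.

Solar longitude: λ_s = 360° × (325 − 80)/365.25 = 241.478°.
sin δ = sin 23.44° × sin 241.478° = -0.34951, so δ = -20.457°.
cos H₀ = −tan(+76.2°) tan(-20.457°) = 1.5187 ≥ 1 ⇒ polar night, H₀ = 0 and Q̄ = 0.

Q̄ ≈ 0.00 W/m²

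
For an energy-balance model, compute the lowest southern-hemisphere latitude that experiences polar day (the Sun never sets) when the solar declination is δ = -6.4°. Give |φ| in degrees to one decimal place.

|φ| = 83.6°

Polar day requires cos H₀ = −tan φ tan δ ≤ −1, i.e. tan φ tan δ ≥ 1.
The boundary is |tan φ| · |tan δ| = 1, so |φ| = 90° − |δ| = 90° − 6.4° = 83.6° in the southern hemisphere.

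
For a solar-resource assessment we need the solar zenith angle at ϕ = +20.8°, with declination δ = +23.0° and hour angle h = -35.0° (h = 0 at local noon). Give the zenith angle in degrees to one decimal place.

θ_z = 32.5°

cos θ_z = sin ϕ sin δ + cos ϕ cos δ cos h = 0.138751 + 0.704890 = 0.843641.
θ_z = arccos(0.843641) = 32.5°.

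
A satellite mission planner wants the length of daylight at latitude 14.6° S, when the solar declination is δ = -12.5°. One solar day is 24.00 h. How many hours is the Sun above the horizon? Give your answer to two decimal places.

12.44 h

cos H₀ = −tan φ · tan δ = −tan(-14.6°) × tan(-12.500°) = -0.0577, so H₀ = 1.6286 rad = 93.31°.
Daylight = 2H₀/(2π) × 24.00 h = (1.6286/π) × 24.00 = 12.44 h.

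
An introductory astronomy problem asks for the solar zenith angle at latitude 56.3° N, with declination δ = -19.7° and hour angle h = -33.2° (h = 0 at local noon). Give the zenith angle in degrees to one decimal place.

cos θ_z = sin φ sin δ + cos φ cos δ cos h = -0.280448 + 0.437100 = 0.156652.
θ_z = arccos(0.156652) = 81.0°.

θ_z = 81.0°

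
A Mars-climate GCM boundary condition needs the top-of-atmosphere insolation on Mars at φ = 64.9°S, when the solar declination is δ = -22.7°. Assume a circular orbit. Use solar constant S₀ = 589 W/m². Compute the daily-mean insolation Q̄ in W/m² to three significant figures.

cos H₀ = −tan(-64.9°) tan(-22.700°) = -0.8930, H₀ = 2.6748 rad.
Bracket: H₀ sin φ sin δ + cos φ cos δ sin H₀ = 2.6748×-0.90557×-0.38591 + 0.42420×0.92254×0.45007 = 0.934758 + 0.176131 = 1.110889.
Q̄ = (S₀/π) × [bracket] = (589/π) × 1.110889 = 208.3 W/m².

Q̄ ≈ 208 W/m²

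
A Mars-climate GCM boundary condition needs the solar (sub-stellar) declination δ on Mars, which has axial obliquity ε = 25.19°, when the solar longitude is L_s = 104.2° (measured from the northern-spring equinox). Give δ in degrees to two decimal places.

sin δ = sin ε · sin L_s = sin 25.19° × sin 104.2° = 0.412617.
δ = arcsin(0.412617) = +24.37°.

δ = +24.37°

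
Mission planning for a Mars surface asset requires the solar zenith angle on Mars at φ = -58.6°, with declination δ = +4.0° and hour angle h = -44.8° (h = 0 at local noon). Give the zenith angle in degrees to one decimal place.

θ_z = 72.0°

cos θ_z = sin φ sin δ + cos φ cos δ cos h = -0.059541 + 0.368793 = 0.309252.
θ_z = arccos(0.309252) = 72.0°.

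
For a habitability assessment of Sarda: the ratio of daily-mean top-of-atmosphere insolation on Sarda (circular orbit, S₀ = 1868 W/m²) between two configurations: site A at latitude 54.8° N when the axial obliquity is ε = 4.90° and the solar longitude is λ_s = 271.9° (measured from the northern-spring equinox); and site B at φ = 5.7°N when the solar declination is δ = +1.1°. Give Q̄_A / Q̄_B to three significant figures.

Q̄_A / Q̄_B ≈ 0.470

— Configuration A (φ=+54.8°):
Solar declination: sin δ = sin ε · sin λ_s = sin 4.90° × sin 271.9° = -0.08537, so δ = -4.897°.
cos H₀ = −tan(+54.8°) tan(-4.897°) = 0.1215, H₀ = 1.4490 rad.
Bracket: H₀ sin φ sin δ + cos φ cos δ sin H₀ = 1.4490×0.81714×-0.08537 + 0.57643×0.99635×0.99260 = -0.101081 + 0.570076 = 0.468995.
Q̄ = (S₀/π) × [bracket] = (1868/π) × 0.468995 = 278.87 W/m².
— Configuration B (φ=+5.7°):
cos H₀ = −tan(+5.7°) tan(+1.100°) = -0.0019, H₀ = 1.5727 rad.
Bracket: H₀ sin φ sin δ + cos φ cos δ sin H₀ = 1.5727×0.09932×0.01920 + 0.99506×0.99982×1.00000 = 0.002999 + 0.994881 = 0.997880.
Q̄ = (S₀/π) × [bracket] = (1868/π) × 0.997880 = 593.34 W/m².
Ratio Q̄_A / Q̄_B = 278.87 / 593.34 = 0.4700.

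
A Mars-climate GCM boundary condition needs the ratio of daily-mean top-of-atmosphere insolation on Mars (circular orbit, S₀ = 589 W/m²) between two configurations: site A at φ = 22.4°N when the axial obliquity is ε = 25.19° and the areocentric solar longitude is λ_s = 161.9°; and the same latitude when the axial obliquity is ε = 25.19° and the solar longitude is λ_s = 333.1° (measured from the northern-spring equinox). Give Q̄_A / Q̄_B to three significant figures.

Q̄_A / Q̄_B ≈ 1.25

— Configuration A (φ=+22.4°):
sin δ = sin 25.19° × sin 161.9° = 0.13223, so δ = +7.599°.
cos H₀ = −tan(+22.4°) tan(+7.599°) = -0.0550, H₀ = 1.6258 rad.
Bracket: H₀ sin φ sin δ + cos φ cos δ sin H₀ = 1.6258×0.38107×0.13223 + 0.92455×0.99122×0.99849 = 0.081922 + 0.915049 = 0.996971.
Q̄ = (S₀/π) × [bracket] = (589/π) × 0.996971 = 186.92 W/m².
— Configuration B (φ=+22.4°):
Solar declination: sin δ = sin ε · sin λ_s = sin 25.19° × sin 333.1° = -0.19257, so δ = -11.103°.
cos H₀ = −tan(+22.4°) tan(-11.103°) = 0.0809, H₀ = 1.4898 rad.
Bracket: H₀ sin φ sin δ + cos φ cos δ sin H₀ = 1.4898×0.38107×-0.19257 + 0.92455×0.98128×0.99672 = -0.109325 + 0.904267 = 0.794942.
Q̄ = (S₀/π) × [bracket] = (589/π) × 0.794942 = 149.04 W/m².
Ratio Q̄_A / Q̄_B = 186.92 / 149.04 = 1.254.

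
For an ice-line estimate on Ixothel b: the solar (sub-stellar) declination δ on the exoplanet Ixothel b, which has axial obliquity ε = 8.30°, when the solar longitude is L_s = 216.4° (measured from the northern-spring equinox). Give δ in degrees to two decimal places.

δ = -4.91°

sin δ = sin ε · sin L_s = sin 8.30° × sin 216.4° = -0.085664.
δ = arcsin(-0.085664) = -4.91°.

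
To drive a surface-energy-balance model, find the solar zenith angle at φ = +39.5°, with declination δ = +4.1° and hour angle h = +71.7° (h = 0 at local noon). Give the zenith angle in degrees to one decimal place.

cos θ_z = sin φ sin δ + cos φ cos δ cos h = 0.045478 + 0.241664 = 0.287142.
θ_z = arccos(0.287142) = 73.3°.

θ_z = 73.3°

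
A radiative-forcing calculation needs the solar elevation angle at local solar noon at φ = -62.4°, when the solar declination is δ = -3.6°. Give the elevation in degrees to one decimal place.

31.2°

At local noon the hour angle is zero, so the zenith angle equals |φ − δ| = |-62.4° − (-3.600°)| = 58.800°.
Elevation = 90° − 58.800° = 31.2°.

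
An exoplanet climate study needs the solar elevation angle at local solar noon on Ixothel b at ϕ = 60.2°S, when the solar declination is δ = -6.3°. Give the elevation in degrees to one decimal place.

36.1°

At local noon the hour angle is zero, so the zenith angle equals |ϕ − δ| = |-60.2° − (-6.300°)| = 53.900°.
Elevation = 90° − 53.900° = 36.1°.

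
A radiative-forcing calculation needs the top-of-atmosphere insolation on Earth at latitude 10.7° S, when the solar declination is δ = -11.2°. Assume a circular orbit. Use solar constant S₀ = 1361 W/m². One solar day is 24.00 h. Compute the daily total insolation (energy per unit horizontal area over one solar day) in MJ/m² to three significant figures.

38.2 MJ/m²

cos H₀ = −tan(-10.7°) tan(-11.200°) = -0.0374, H₀ = 1.6082 rad.
Bracket: H₀ sin φ sin δ + cos φ cos δ sin H₀ = 1.6082×-0.18567×-0.19423 + 0.98261×0.98096×0.99930 = 0.057996 + 0.963226 = 1.021222.
Q̄ = (S₀/π) × [bracket] = (1361/π) × 1.021222 = 442.41 W/m².
Daily total = Q̄ × 24.00 h × 3600 s/h = 442.41 × 24.00 × 3600 / 10⁶ = 38.22 MJ/m².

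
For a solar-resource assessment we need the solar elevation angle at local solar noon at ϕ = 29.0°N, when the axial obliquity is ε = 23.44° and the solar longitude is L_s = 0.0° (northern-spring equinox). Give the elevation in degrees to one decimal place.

Solar declination: sin δ = sin ε · sin L_s = sin 23.44° × sin 0.0° = 0.00000, so δ = +0.000°.
At local noon the hour angle is zero, so the zenith angle equals |ϕ − δ| = |+29.0° − (+0.000°)| = 29.000°.
Elevation = 90° − 29.000° = 61.0°.

61.0°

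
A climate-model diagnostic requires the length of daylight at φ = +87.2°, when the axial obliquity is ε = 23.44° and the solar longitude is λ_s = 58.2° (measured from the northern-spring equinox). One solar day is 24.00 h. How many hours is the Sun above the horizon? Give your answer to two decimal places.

Solar declination: sin δ = sin ε · sin λ_s = sin 23.44° × sin 58.2° = 0.33808, so δ = +19.760°.
Sunrise equation: cos H₀ = −tan φ · tan δ = -7.3450 ≤ −1, so the Sun never sets (polar day) and H₀ = π.
Daylight = 2H₀/(2π) × 24.00 h = (3.1416/π) × 24.00 = 24.00 h.

24.00 h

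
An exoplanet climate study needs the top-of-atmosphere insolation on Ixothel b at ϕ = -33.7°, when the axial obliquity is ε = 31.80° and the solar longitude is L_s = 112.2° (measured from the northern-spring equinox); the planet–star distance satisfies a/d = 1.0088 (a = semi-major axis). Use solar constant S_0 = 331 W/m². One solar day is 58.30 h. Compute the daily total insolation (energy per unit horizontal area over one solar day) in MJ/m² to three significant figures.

Solar declination: sin δ = sin ε · sin L_s = sin 31.80° × sin 112.2° = 0.48789, so δ = +29.202°.
cos h₀ = −tan(-33.7°) tan(+29.202°) = 0.3728, h₀ = 1.1888 rad.
Bracket: h₀ sin ϕ sin δ + cos ϕ cos δ sin h₀ = 1.1888×-0.55484×0.48789 + 0.83195×0.87290×0.92793 = -0.321809 + 0.673871 = 0.352062.
Inverse-square distance factor (a/d)² = 1.0088² = 1.017677.
Q̄ = (S_0/π) × 1.017677 × [bracket] = (331/π) × 1.017677 × 0.352062 = 37.749 W/m².
Daily total = Q̄ × 58.30 h × 3600 s/h = 37.749 × 58.30 × 3600 / 10⁶ = 7.923 MJ/m².

7.92 MJ/m²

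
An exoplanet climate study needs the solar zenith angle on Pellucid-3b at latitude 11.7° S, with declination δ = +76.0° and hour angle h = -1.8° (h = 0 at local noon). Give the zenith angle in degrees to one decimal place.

cos θ_z = sin ϕ sin δ + cos ϕ cos δ cos h = -0.196764 + 0.236779 = 0.040015.
θ_z = arccos(0.040015) = 87.7°.

θ_z = 87.7°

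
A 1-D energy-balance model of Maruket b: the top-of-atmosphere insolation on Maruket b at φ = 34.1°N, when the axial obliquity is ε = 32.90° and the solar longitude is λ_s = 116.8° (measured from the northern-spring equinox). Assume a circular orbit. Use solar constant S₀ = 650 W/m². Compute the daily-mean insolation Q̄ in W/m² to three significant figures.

Solar declination: sin δ = sin ε · sin λ_s = sin 32.90° × sin 116.8° = 0.48483, so δ = +29.001°.
cos H₀ = −tan(+34.1°) tan(+29.001°) = -0.3753, H₀ = 1.9555 rad.
Bracket: H₀ sin φ sin δ + cos φ cos δ sin H₀ = 1.9555×0.56064×0.48483 + 0.82806×0.87461×0.92690 = 0.531534 + 0.671288 = 1.202822.
Q̄ = (S₀/π) × [bracket] = (650/π) × 1.202822 = 248.9 W/m².

Q̄ ≈ 249 W/m²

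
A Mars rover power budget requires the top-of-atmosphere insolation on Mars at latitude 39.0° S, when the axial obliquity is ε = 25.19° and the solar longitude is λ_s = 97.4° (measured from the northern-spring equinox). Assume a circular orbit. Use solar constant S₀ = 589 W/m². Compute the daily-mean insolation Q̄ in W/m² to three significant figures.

Solar declination: sin δ = sin ε · sin λ_s = sin 25.19° × sin 97.4° = 0.42208, so δ = +24.966°.
cos H₀ = −tan(-39.0°) tan(+24.966°) = 0.3770, H₀ = 1.1842 rad.
Bracket: H₀ sin φ sin δ + cos φ cos δ sin H₀ = 1.1842×-0.62932×0.42208 + 0.77715×0.90656×0.92621 = -0.314551 + 0.652546 = 0.337995.
Q̄ = (S₀/π) × [bracket] = (589/π) × 0.337995 = 63.37 W/m².

Q̄ ≈ 63.4 W/m²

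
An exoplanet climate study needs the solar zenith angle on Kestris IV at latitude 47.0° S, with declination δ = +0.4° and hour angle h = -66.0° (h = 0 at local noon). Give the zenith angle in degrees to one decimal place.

cos θ_z = sin φ sin δ + cos φ cos δ cos h = -0.005106 + 0.277387 = 0.272281.
θ_z = arccos(0.272281) = 74.2°.

θ_z = 74.2°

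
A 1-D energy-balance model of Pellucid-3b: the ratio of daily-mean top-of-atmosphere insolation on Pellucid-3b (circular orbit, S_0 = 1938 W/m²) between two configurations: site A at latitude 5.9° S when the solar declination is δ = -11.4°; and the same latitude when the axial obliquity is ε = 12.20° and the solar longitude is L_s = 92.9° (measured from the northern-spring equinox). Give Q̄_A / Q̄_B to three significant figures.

Q̄_A / Q̄_B ≈ 1.07

— Configuration A (ϕ=-5.9°):
cos h₀ = −tan(-5.9°) tan(-11.400°) = -0.0208, h₀ = 1.5916 rad.
Bracket: h₀ sin ϕ sin δ + cos ϕ cos δ sin h₀ = 1.5916×-0.10279×-0.19766 + 0.99470×0.98027×0.99978 = 0.032337 + 0.974860 = 1.007197.
Q̄ = (S_0/π) × [bracket] = (1938/π) × 1.007197 = 621.32 W/m².
— Configuration B (ϕ=-5.9°):
Solar declination: sin δ = sin ε · sin L_s = sin 12.20° × sin 92.9° = 0.21105, so δ = +12.184°.
cos h₀ = −tan(-5.9°) tan(+12.184°) = 0.0223, h₀ = 1.5485 rad.
Bracket: h₀ sin ϕ sin δ + cos ϕ cos δ sin h₀ = 1.5485×-0.10279×0.21105 + 0.99470×0.97747×0.99975 = -0.033593 + 0.972046 = 0.938453.
Q̄ = (S_0/π) × [bracket] = (1938/π) × 0.938453 = 578.92 W/m².
Ratio Q̄_A / Q̄_B = 621.32 / 578.92 = 1.073.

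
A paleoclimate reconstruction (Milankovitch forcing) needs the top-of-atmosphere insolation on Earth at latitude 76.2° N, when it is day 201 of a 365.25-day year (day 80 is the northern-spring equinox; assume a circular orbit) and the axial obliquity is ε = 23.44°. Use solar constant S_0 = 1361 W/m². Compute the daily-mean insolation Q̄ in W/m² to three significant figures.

Solar longitude: L_s = 360° × (201 − 80)/365.25 = 119.261°.
sin δ = sin 23.44° × sin 119.261° = 0.34703, so δ = +20.306°.
cos h₀ = −tan(+76.2°) tan(+20.306°) = -1.5065 ≤ −1 ⇒ polar day, h₀ = π.
Bracket: h₀ sin ϕ sin δ + cos ϕ cos δ sin h₀ = 3.1416×0.97113×0.34703 + 0.23853×0.93785×0.00000 = 1.058755 + 0.000000 = 1.058755.
Q̄ = (S_0/π) × [bracket] = (1361/π) × 1.058755 = 458.7 W/m².

Q̄ ≈ 459 W/m²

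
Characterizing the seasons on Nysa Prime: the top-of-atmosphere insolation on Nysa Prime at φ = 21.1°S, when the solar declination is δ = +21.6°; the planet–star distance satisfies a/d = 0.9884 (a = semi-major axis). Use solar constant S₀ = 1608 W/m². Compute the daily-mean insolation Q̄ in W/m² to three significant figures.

Q̄ ≈ 335 W/m²

cos H₀ = −tan(-21.1°) tan(+21.600°) = 0.1528, H₀ = 1.4174 rad.
Bracket: H₀ sin φ sin δ + cos φ cos δ sin H₀ = 1.4174×-0.36000×0.36812 + 0.93295×0.92978×0.98826 = -0.187838 + 0.857255 = 0.669417.
Inverse-square distance factor (a/d)² = 0.9884² = 0.976935.
Q̄ = (S₀/π) × 0.976935 × [bracket] = (1608/π) × 0.976935 × 0.669417 = 334.7 W/m².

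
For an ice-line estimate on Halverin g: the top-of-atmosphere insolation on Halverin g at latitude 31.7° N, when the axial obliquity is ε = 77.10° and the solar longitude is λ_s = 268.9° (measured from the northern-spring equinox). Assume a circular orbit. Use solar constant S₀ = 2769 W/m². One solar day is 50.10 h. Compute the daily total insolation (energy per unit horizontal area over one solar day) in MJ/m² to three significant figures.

Solar declination: sin δ = sin ε · sin λ_s = sin 77.10° × sin 268.9° = -0.97458, so δ = -77.054°.
cos H₀ = −tan(+31.7°) tan(-77.054°) = 2.6867 ≥ 1 ⇒ polar night, H₀ = 0 and Q̄ = 0.
Daily total = Q̄ × 50.10 h × 3600 s/h = 0.00 MJ/m².

0.00 MJ/m²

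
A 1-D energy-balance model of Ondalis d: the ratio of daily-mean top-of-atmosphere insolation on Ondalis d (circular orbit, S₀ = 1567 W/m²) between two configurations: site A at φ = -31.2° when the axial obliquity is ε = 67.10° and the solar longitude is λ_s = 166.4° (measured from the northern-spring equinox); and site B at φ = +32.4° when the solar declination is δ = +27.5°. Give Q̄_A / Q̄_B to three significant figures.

Q̄_A / Q̄_B ≈ 0.565

— Configuration A (φ=-31.2°):
Solar declination: sin δ = sin ε · sin λ_s = sin 67.10° × sin 166.4° = 0.21661, so δ = +12.510°.
cos H₀ = −tan(-31.2°) tan(+12.510°) = 0.1344, H₀ = 1.4360 rad.
Bracket: H₀ sin φ sin δ + cos φ cos δ sin H₀ = 1.4360×-0.51803×0.21661 + 0.85536×0.97626×0.99093 = -0.161134 + 0.827480 = 0.666346.
Q̄ = (S₀/π) × [bracket] = (1567/π) × 0.666346 = 332.37 W/m².
— Configuration B (φ=+32.4°):
cos H₀ = −tan(+32.4°) tan(+27.500°) = -0.3304, H₀ = 1.9075 rad.
Bracket: H₀ sin φ sin δ + cos φ cos δ sin H₀ = 1.9075×0.53583×0.46175 + 0.84433×0.88701×0.94385 = 0.471953 + 0.706877 = 1.178830.
Q̄ = (S₀/π) × [bracket] = (1567/π) × 1.178830 = 587.99 W/m².
Ratio Q̄_A / Q̄_B = 332.37 / 587.99 = 0.5653.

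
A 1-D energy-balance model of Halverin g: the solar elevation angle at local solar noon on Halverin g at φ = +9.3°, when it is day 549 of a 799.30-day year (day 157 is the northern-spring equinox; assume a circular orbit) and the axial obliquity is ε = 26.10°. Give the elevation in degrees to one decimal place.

82.2°

Solar longitude: λ_s = 360° × (549 − 157)/799.30 = 176.554°.
sin δ = sin 26.10° × sin 176.554° = 0.02644, so δ = +1.515°.
At local noon the hour angle is zero, so the zenith angle equals |φ − δ| = |+9.3° − (+1.515°)| = 7.785°.
Elevation = 90° − 7.785° = 82.2°.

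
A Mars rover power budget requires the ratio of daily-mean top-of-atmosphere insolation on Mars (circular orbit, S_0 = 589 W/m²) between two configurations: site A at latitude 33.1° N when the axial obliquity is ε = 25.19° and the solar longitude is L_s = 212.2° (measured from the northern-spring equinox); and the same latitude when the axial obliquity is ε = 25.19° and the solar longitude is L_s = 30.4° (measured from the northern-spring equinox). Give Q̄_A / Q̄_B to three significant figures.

Q̄_A / Q̄_B ≈ 0.624

— Configuration A (ϕ=+33.1°):
Solar declination: sin δ = sin ε · sin L_s = sin 25.19° × sin 212.2° = -0.22680, so δ = -13.109°.
cos h₀ = −tan(+33.1°) tan(-13.109°) = 0.1518, h₀ = 1.4184 rad.
Bracket: h₀ sin ϕ sin δ + cos ϕ cos δ sin h₀ = 1.4184×0.54610×-0.22680 + 0.83772×0.97394×0.98841 = -0.175677 + 0.806433 = 0.630756.
Q̄ = (S_0/π) × [bracket] = (589/π) × 0.630756 = 118.26 W/m².
— Configuration B (ϕ=+33.1°):
Solar declination: sin δ = sin ε · sin L_s = sin 25.19° × sin 30.4° = 0.21538, so δ = +12.438°.
cos h₀ = −tan(+33.1°) tan(+12.438°) = -0.1438, h₀ = 1.7151 rad.
Bracket: h₀ sin ϕ sin δ + cos ϕ cos δ sin h₀ = 1.7151×0.54610×0.21538 + 0.83772×0.97653×0.98961 = 0.201728 + 0.809559 = 1.011287.
Q̄ = (S_0/π) × [bracket] = (589/π) × 1.011287 = 189.60 W/m².
Ratio Q̄_A / Q̄_B = 118.26 / 189.60 = 0.6237.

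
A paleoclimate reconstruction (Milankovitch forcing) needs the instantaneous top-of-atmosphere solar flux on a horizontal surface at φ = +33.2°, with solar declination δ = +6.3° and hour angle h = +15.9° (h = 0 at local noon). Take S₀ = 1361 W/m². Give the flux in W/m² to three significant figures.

cos θ_z = sin φ sin δ + cos φ cos δ cos h = 0.060086 + 0.799891 = 0.859977.
Flux = S₀ · cos θ_z = 1361 × 0.859977 = 1170 W/m².

1.17e+03 W/m²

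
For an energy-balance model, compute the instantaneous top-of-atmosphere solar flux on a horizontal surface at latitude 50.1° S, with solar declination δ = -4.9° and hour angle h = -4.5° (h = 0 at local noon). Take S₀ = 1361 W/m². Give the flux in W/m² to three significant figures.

cos θ_z = sin φ sin δ + cos φ cos δ cos h = 0.065529 + 0.637135 = 0.702664.
Flux = S₀ · cos θ_z = 1361 × 0.702664 = 956.3 W/m².

956 W/m²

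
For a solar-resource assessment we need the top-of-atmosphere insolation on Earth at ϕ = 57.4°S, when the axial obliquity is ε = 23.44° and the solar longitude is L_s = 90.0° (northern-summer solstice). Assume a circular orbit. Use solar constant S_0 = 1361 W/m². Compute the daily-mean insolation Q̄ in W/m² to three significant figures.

Q̄ ≈ 37.5 W/m²

Solar declination: sin δ = sin ε · sin L_s = sin 23.44° × sin 90.0° = 0.39779, so δ = +23.440°.
cos h₀ = −tan(-57.4°) tan(+23.440°) = 0.6780, h₀ = 0.8258 rad.
Bracket: h₀ sin ϕ sin δ + cos ϕ cos δ sin h₀ = 0.8258×-0.84245×0.39779 + 0.53877×0.91748×0.73511 = -0.276741 + 0.363373 = 0.086632.
Q̄ = (S_0/π) × [bracket] = (1361/π) × 0.086632 = 37.53 W/m².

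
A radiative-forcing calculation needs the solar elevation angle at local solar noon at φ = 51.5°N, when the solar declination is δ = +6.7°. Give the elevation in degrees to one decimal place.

At local noon the hour angle is zero, so the zenith angle equals |φ − δ| = |+51.5° − (+6.700°)| = 44.800°.
Elevation = 90° − 44.800° = 45.2°.

45.2°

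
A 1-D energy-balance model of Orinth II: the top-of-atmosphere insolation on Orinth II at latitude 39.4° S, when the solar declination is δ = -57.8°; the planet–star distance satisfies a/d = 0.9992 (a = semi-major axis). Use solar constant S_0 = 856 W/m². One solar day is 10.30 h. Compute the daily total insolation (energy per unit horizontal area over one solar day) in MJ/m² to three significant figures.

cos h₀ = −tan(-39.4°) tan(-57.800°) = -1.3044 ≤ −1 ⇒ polar day, h₀ = π.
Bracket: h₀ sin ϕ sin δ + cos ϕ cos δ sin h₀ = 3.1416×-0.63473×-0.84619 + 0.77273×0.53288×0.00000 = 1.687360 + 0.000000 = 1.687360.
Inverse-square distance factor (a/d)² = 0.9992² = 0.998401.
Q̄ = (S_0/π) × 0.998401 × [bracket] = (856/π) × 0.998401 × 1.687360 = 459.03 W/m².
Daily total = Q̄ × 10.30 h × 3600 s/h = 459.03 × 10.30 × 3600 / 10⁶ = 17.02 MJ/m².

17.0 MJ/m²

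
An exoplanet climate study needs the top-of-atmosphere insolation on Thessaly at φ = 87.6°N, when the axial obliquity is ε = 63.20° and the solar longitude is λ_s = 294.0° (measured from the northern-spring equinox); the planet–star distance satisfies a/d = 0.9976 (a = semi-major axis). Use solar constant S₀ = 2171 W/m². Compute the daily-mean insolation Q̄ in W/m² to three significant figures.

Solar declination: sin δ = sin ε · sin λ_s = sin 63.20° × sin 294.0° = -0.81542, so δ = -54.629°.
cos H₀ = −tan(+87.6°) tan(-54.629°) = 33.6089 ≥ 1 ⇒ polar night, H₀ = 0 and Q̄ = 0.
Inverse-square distance factor (a/d)² = 0.9976² = 0.995206.

Q̄ ≈ 0.00 W/m²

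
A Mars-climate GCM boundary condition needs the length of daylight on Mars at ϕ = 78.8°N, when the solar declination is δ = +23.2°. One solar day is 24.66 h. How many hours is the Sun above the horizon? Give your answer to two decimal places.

24.66 h

Sunrise equation: cos h₀ = −tan ϕ · tan δ = -2.1646 ≤ −1, so the Sun never sets (polar day) and h₀ = π.
Daylight = 2h₀/(2π) × 24.66 h = (3.1416/π) × 24.66 = 24.66 h.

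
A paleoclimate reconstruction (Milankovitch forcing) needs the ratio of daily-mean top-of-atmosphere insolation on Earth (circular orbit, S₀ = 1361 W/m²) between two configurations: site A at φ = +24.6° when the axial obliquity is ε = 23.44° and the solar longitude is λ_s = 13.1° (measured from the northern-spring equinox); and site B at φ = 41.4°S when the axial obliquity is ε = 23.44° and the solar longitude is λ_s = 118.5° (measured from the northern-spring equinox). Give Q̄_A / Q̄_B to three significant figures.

Q̄_A / Q̄_B ≈ 2.55

— Configuration A (φ=+24.6°):
Solar declination: sin δ = sin ε · sin λ_s = sin 23.44° × sin 13.1° = 0.09016, so δ = +5.173°.
cos H₀ = −tan(+24.6°) tan(+5.173°) = -0.0414, H₀ = 1.6123 rad.
Bracket: H₀ sin φ sin δ + cos φ cos δ sin H₀ = 1.6123×0.41628×0.09016 + 0.90924×0.99593×0.99914 = 0.060513 + 0.904761 = 0.965274.
Q̄ = (S₀/π) × [bracket] = (1361/π) × 0.965274 = 418.18 W/m².
— Configuration B (φ=-41.4°):
Solar declination: sin δ = sin ε · sin λ_s = sin 23.44° × sin 118.5° = 0.34958, so δ = +20.462°.
cos H₀ = −tan(-41.4°) tan(+20.462°) = 0.3290, H₀ = 1.2356 rad.
Bracket: H₀ sin φ sin δ + cos φ cos δ sin H₀ = 1.2356×-0.66131×0.34958 + 0.75011×0.93691×0.94435 = -0.285647 + 0.663676 = 0.378029.
Q̄ = (S₀/π) × [bracket] = (1361/π) × 0.378029 = 163.77 W/m².
Ratio Q̄_A / Q̄_B = 418.18 / 163.77 = 2.553.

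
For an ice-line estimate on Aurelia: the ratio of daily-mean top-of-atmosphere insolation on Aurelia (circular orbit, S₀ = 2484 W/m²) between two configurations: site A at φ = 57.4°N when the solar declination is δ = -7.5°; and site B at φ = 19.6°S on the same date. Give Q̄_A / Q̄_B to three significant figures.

Q̄_A / Q̄_B ≈ 0.371

— Configuration A (φ=+57.4°):
cos H₀ = −tan(+57.4°) tan(-7.500°) = 0.2059, H₀ = 1.3635 rad.
Bracket: H₀ sin φ sin δ + cos φ cos δ sin H₀ = 1.3635×0.84245×-0.13053 + 0.53877×0.99144×0.97858 = -0.149937 + 0.522716 = 0.372779.
Q̄ = (S₀/π) × [bracket] = (2484/π) × 0.372779 = 294.75 W/m².
— Configuration B (φ=-19.6°):
cos H₀ = −tan(-19.6°) tan(-7.500°) = -0.0469, H₀ = 1.6177 rad.
Bracket: H₀ sin φ sin δ + cos φ cos δ sin H₀ = 1.6177×-0.33545×-0.13053 + 0.94206×0.99144×0.99890 = 0.070833 + 0.932969 = 1.003802.
Q̄ = (S₀/π) × [bracket] = (2484/π) × 1.003802 = 793.69 W/m².
Ratio Q̄_A / Q̄_B = 294.75 / 793.69 = 0.3714.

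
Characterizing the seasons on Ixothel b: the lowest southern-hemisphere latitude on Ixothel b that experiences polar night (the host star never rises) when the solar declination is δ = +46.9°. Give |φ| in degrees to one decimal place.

|φ| = 43.1°

Polar night requires cos H₀ = −tan φ tan δ ≥ 1, i.e. tan φ tan δ ≤ −1.
The boundary is |tan φ| · |tan δ| = 1, so |φ| = 90° − |δ| = 90° − 46.9° = 43.1° in the southern hemisphere.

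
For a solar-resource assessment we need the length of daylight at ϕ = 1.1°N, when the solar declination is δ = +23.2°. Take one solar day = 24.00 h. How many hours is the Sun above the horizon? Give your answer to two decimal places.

12.06 h

cos h₀ = −tan ϕ · tan δ = −tan(+1.1°) × tan(+23.200°) = -0.0082, so h₀ = 1.5790 rad = 90.47°.
Daylight = 2h₀/(2π) × 24.00 h = (1.5790/π) × 24.00 = 12.06 h.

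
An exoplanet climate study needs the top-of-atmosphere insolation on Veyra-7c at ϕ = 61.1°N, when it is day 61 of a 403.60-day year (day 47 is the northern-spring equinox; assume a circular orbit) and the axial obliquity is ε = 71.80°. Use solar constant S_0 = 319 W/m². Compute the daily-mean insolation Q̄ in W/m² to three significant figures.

Solar longitude: L_s = 360° × (61 − 47)/403.60 = 12.488°.
sin δ = sin 71.80° × sin 12.488° = 0.20541, so δ = +11.854°.
cos h₀ = −tan(+61.1°) tan(+11.854°) = -0.3802, h₀ = 1.9608 rad.
Bracket: h₀ sin ϕ sin δ + cos ϕ cos δ sin h₀ = 1.9608×0.87546×0.20541 + 0.48328×0.97868×0.92490 = 0.352607 + 0.437456 = 0.790063.
Q̄ = (S_0/π) × [bracket] = (319/π) × 0.790063 = 80.22 W/m².

Q̄ ≈ 80.2 W/m²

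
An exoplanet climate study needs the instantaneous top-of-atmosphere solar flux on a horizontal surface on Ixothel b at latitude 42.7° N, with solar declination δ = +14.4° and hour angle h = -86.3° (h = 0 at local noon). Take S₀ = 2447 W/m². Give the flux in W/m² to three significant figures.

525 W/m²

cos θ_z = sin φ sin δ + cos φ cos δ cos h = 0.168651 + 0.045936 = 0.214587.
Flux = S₀ · cos θ_z = 2447 × 0.214587 = 525.1 W/m².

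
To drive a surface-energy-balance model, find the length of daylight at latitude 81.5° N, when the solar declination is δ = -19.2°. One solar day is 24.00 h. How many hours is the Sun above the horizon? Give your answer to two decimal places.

cos H₀ = −tan φ · tan δ = 2.3301 ≥ 1, so the Sun never rises (polar night) and H₀ = 0.
Daylight = 2H₀/(2π) × 24.00 h = (0.0000/π) × 24.00 = 0.00 h.

0.00 h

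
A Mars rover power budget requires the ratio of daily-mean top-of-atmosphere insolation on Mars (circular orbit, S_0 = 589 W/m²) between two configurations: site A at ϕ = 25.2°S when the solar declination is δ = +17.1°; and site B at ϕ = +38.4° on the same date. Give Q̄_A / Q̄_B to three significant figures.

Q̄_A / Q̄_B ≈ 0.640

— Configuration A (ϕ=-25.2°):
cos h₀ = −tan(-25.2°) tan(+17.100°) = 0.1448, h₀ = 1.4255 rad.
Bracket: h₀ sin ϕ sin δ + cos ϕ cos δ sin h₀ = 1.4255×-0.42578×0.29404 + 0.90483×0.95579×0.98947 = -0.178467 + 0.855721 = 0.677254.
Q̄ = (S_0/π) × [bracket] = (589/π) × 0.677254 = 126.97 W/m².
— Configuration B (ϕ=+38.4°):
cos h₀ = −tan(+38.4°) tan(+17.100°) = -0.2438, h₀ = 1.8171 rad.
Bracket: h₀ sin ϕ sin δ + cos ϕ cos δ sin h₀ = 1.8171×0.62115×0.29404 + 0.78369×0.95579×0.96982 = 0.331880 + 0.726437 = 1.058317.
Q̄ = (S_0/π) × [bracket] = (589/π) × 1.058317 = 198.42 W/m².
Ratio Q̄_A / Q̄_B = 126.97 / 198.42 = 0.6399.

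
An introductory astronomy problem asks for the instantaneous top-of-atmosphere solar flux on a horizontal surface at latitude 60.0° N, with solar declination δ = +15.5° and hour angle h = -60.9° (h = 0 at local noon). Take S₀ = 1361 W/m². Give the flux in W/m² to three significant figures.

cos θ_z = sin φ sin δ + cos φ cos δ cos h = 0.231435 + 0.234324 = 0.465759.
Flux = S₀ · cos θ_z = 1361 × 0.465759 = 633.9 W/m².

634 W/m²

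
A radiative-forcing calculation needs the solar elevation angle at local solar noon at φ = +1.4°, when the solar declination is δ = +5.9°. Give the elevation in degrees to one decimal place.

85.5°

At local noon the hour angle is zero, so the zenith angle equals |φ − δ| = |+1.4° − (+5.900°)| = 4.500°.
Elevation = 90° − 4.500° = 85.5°.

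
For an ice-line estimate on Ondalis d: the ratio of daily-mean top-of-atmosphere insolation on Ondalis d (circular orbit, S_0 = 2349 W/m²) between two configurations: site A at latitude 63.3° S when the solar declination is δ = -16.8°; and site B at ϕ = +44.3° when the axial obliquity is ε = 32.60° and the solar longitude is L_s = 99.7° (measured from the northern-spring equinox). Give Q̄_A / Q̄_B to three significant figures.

— Configuration A (ϕ=-63.3°):
cos h₀ = −tan(-63.3°) tan(-16.800°) = -0.6003, h₀ = 2.2147 rad.
Bracket: h₀ sin ϕ sin δ + cos ϕ cos δ sin h₀ = 2.2147×-0.89337×-0.28903 + 0.44932×0.95732×0.79978 = 0.571859 + 0.344020 = 0.915879.
Q̄ = (S_0/π) × [bracket] = (2349/π) × 0.915879 = 684.81 W/m².
— Configuration B (ϕ=+44.3°):
Solar declination: sin δ = sin ε · sin L_s = sin 32.60° × sin 99.7° = 0.53107, so δ = +32.078°.
cos h₀ = −tan(+44.3°) tan(+32.078°) = -0.6116, h₀ = 2.2289 rad.
Bracket: h₀ sin ϕ sin δ + cos ϕ cos δ sin h₀ = 2.2289×0.69842×0.53107 + 0.71569×0.84733×0.79115 = 0.826721 + 0.479774 = 1.306495.
Q̄ = (S_0/π) × [bracket] = (2349/π) × 1.306495 = 976.88 W/m².
Ratio Q̄_A / Q̄_B = 684.81 / 976.88 = 0.7010.

Q̄_A / Q̄_B ≈ 0.701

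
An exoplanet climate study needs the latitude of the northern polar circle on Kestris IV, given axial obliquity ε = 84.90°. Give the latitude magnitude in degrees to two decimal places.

The polar circle is the lowest latitude that experiences at least one full rotation of continuous daylight at the northern-summer solstice; it lies at |φ| = 90° − ε = 90° − 84.90° = 5.10°.

5.10°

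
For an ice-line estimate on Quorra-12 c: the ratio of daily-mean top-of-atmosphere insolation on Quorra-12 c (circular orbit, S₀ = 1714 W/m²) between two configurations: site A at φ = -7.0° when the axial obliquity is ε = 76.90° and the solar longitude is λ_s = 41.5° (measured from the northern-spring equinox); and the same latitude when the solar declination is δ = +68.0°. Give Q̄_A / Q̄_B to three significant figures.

Q̄_A / Q̄_B ≈ 3.02

— Configuration A (φ=-7.0°):
Solar declination: sin δ = sin ε · sin λ_s = sin 76.90° × sin 41.5° = 0.64538, so δ = +40.194°.
cos H₀ = −tan(-7.0°) tan(+40.194°) = 0.1037, H₀ = 1.4669 rad.
Bracket: H₀ sin φ sin δ + cos φ cos δ sin H₀ = 1.4669×-0.12187×0.64538 + 0.99255×0.76387×0.99460 = -0.115375 + 0.754085 = 0.638710.
Q̄ = (S₀/π) × [bracket] = (1714/π) × 0.638710 = 348.47 W/m².
— Configuration B (φ=-7.0°):
cos H₀ = −tan(-7.0°) tan(+68.000°) = 0.3039, H₀ = 1.2620 rad.
Bracket: H₀ sin φ sin δ + cos φ cos δ sin H₀ = 1.2620×-0.12187×0.92718 + 0.99255×0.37461×0.95270 = -0.142600 + 0.354232 = 0.211632.
Q̄ = (S₀/π) × [bracket] = (1714/π) × 0.211632 = 115.46 W/m².
Ratio Q̄_A / Q̄_B = 348.47 / 115.46 = 3.018.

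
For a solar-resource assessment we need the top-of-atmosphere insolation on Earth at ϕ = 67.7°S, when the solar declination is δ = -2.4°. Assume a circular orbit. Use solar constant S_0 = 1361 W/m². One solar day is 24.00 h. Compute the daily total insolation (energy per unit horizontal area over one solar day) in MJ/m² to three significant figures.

cos h₀ = −tan(-67.7°) tan(-2.400°) = -0.1022, h₀ = 1.6732 rad.
Bracket: h₀ sin ϕ sin δ + cos ϕ cos δ sin h₀ = 1.6732×-0.92521×-0.04188 + 0.37946×0.99912×0.99476 = 0.064833 + 0.377139 = 0.441972.
Q̄ = (S_0/π) × [bracket] = (1361/π) × 0.441972 = 191.47 W/m².
Daily total = Q̄ × 24.00 h × 3600 s/h = 191.47 × 24.00 × 3600 / 10⁶ = 16.54 MJ/m².

16.5 MJ/m²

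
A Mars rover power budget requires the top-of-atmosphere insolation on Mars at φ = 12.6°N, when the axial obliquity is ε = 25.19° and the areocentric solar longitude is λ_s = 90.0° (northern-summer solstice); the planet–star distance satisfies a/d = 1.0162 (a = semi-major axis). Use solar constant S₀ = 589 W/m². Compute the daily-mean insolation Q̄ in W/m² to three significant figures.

sin δ = sin 25.19° × sin 90.0° = 0.42562, so δ = +25.190°.
cos H₀ = −tan(+12.6°) tan(+25.190°) = -0.1051, H₀ = 1.6761 rad.
Bracket: H₀ sin φ sin δ + cos φ cos δ sin H₀ = 1.6761×0.21814×0.42562 + 0.97592×0.90490×0.99446 = 0.155617 + 0.878218 = 1.033835.
Inverse-square distance factor (a/d)² = 1.0162² = 1.032662.
Q̄ = (S₀/π) × 1.032662 × [bracket] = (589/π) × 1.032662 × 1.033835 = 200.2 W/m².

Q̄ ≈ 200 W/m²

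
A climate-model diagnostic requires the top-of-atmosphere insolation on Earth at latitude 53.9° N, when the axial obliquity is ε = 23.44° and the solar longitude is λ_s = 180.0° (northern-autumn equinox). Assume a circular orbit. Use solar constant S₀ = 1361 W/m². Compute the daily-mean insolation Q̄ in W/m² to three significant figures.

Q̄ ≈ 255 W/m²

Solar declination: sin δ = sin ε · sin λ_s = sin 23.44° × sin 180.0° = 0.00000, so δ = +0.000°.
cos H₀ = −tan(+53.9°) tan(+0.000°) = -0.0000, H₀ = 1.5708 rad.
Bracket: H₀ sin φ sin δ + cos φ cos δ sin H₀ = 1.5708×0.80799×0.00000 + 0.58920×1.00000×1.00000 = 0.000000 + 0.589200 = 0.589200.
Q̄ = (S₀/π) × [bracket] = (1361/π) × 0.589200 = 255.3 W/m².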